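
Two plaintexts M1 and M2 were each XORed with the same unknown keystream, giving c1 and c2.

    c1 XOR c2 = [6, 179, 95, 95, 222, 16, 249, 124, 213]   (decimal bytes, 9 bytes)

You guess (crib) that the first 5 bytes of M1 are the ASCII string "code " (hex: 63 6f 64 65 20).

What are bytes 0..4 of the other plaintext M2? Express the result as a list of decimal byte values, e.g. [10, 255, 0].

Since c1 ⊕ c2 = M1 ⊕ M2, XORing with the guessed M1 bytes yields the corresponding M2 bytes: M2 = (c1 ⊕ c2) ⊕ M1.
06 ⊕ 63 = 65
b3 ⊕ 6f = dc
5f ⊕ 64 = 3b
5f ⊕ 65 = 3a
de ⊕ 20 = fe

[101, 220, 59, 58, 254]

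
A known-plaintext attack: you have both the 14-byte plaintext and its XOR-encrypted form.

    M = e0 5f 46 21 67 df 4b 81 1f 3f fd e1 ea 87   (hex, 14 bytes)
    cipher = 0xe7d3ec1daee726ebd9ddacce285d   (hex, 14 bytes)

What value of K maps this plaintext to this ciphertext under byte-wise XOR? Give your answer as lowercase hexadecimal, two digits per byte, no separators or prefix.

Since cipher = M ⊕ K, XORing both sides with M gives K = M ⊕ cipher.
e0 ⊕ e7 = 07
5f ⊕ d3 = 8c
46 ⊕ ec = aa
21 ⊕ 1d = 3c
67 ⊕ ae = c9
df ⊕ e7 = 38
4b ⊕ 26 = 6d
81 ⊕ eb = 6a
1f ⊕ d9 = c6
3f ⊕ dd = e2
fd ⊕ ac = 51
e1 ⊕ ce = 2f
ea ⊕ 28 = c2
87 ⊕ 5d = da

078caa3cc9386d6ac6e2512fc2da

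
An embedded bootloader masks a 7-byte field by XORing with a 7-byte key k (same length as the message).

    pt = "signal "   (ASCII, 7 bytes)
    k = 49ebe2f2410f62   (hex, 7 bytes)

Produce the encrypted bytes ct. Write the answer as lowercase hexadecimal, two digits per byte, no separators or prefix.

3a82859c206342

XOR is its own inverse, so applying the key byte-wise gives the result directly.
115 XOR  73 =  58
105 XOR 235 = 130
103 XOR 226 = 133
110 XOR 242 = 156
 97 XOR  65 =  32
108 XOR  15 =  99
 32 XOR  98 =  66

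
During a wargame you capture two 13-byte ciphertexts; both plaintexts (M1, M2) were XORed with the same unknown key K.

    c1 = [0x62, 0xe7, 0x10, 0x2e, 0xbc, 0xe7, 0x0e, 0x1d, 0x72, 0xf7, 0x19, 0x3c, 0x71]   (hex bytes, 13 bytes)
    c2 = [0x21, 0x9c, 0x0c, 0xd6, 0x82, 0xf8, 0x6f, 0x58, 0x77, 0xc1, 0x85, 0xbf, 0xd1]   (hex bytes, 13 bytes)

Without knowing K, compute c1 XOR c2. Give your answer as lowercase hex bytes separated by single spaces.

43 7b 1c f8 3e 1f 61 45 05 36 9c 83 a0

c1 ⊕ c2 = (M1 ⊕ K) ⊕ (M2 ⊕ K) = M1 ⊕ M2 — the shared key cancels under XOR.
62 xor 21 = 43
e7 xor 9c = 7b
10 xor 0c = 1c
2e xor d6 = f8
bc xor 82 = 3e
e7 xor f8 = 1f
0e xor 6f = 61
1d xor 58 = 45
72 xor 77 = 05
f7 xor c1 = 36
19 xor 85 = 9c
3c xor bf = 83
71 xor d1 = a0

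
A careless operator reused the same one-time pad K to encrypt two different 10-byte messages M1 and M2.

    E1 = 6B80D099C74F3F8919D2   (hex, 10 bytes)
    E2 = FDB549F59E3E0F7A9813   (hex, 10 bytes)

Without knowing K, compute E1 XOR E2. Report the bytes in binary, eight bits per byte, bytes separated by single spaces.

E1 ⊕ E2 = (M1 ⊕ K) ⊕ (M2 ⊕ K) = M1 ⊕ M2 — the shared key cancels under XOR.
byte 0: 107 XOR 253 = 150
byte 1: 128 XOR 181 =  53
byte 2: 208 XOR  73 = 153
byte 3: 153 XOR 245 = 108
byte 4: 199 XOR 158 =  89
byte 5:  79 XOR  62 = 113
byte 6:  63 XOR  15 =  48
byte 7: 137 XOR 122 = 243
byte 8:  25 XOR 152 = 129
byte 9: 210 XOR  19 = 193

10010110 00110101 10011001 01101100 01011001 01110001 00110000 11110011 10000001 11000001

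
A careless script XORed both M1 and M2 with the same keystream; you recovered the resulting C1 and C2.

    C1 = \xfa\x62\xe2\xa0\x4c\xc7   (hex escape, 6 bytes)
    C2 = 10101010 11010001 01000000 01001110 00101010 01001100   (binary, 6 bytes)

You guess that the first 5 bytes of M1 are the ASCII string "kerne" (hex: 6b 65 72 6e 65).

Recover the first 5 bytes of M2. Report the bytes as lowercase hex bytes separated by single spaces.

3b d6 d0 80 03

First, C1 ⊕ C2 = (M1 ⊕ K) ⊕ (M2 ⊕ K) = M1 ⊕ M2, so the key drops out. Then M2 = (M1 ⊕ M2) ⊕ M1 over the first 5 bytes.
byte 0: (fa XOR aa) XOR 6b = 50 XOR 6b = 3b
byte 1: (62 XOR d1) XOR 65 = b3 XOR 65 = d6
byte 2: (e2 XOR 40) XOR 72 = a2 XOR 72 = d0
byte 3: (a0 XOR 4e) XOR 6e = ee XOR 6e = 80
byte 4: (4c XOR 2a) XOR 65 = 66 XOR 65 = 03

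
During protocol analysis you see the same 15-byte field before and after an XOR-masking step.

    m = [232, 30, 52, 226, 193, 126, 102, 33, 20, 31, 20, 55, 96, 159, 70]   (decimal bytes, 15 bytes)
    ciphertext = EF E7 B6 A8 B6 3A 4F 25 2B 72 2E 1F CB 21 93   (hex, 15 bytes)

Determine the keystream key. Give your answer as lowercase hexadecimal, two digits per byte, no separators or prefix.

Since ciphertext = m ⊕ key, XORing both sides with m gives key = m ⊕ ciphertext.
e8 ⊕ ef = 07
1e ⊕ e7 = f9
34 ⊕ b6 = 82
e2 ⊕ a8 = 4a
c1 ⊕ b6 = 77
7e ⊕ 3a = 44
66 ⊕ 4f = 29
21 ⊕ 25 = 04
14 ⊕ 2b = 3f
1f ⊕ 72 = 6d
14 ⊕ 2e = 3a
37 ⊕ 1f = 28
60 ⊕ cb = ab
9f ⊕ 21 = be
46 ⊕ 93 = d5

07f9824a774429043f6d3a28abbed5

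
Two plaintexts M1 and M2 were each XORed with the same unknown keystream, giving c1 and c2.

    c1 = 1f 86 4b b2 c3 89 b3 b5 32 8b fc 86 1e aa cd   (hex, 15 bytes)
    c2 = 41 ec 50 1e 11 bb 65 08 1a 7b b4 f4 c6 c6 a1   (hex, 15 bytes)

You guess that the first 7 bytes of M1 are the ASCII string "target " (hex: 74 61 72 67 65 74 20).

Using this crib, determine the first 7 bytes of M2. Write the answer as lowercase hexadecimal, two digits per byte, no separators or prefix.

First, c1 ⊕ c2 = (M1 ⊕ K) ⊕ (M2 ⊕ K) = M1 ⊕ M2, so the key drops out. Then M2 = (M1 ⊕ M2) ⊕ M1 over the first 7 bytes.
byte 0: (1f XOR 41) XOR 74 = 5e XOR 74 = 2a
byte 1: (86 XOR ec) XOR 61 = 6a XOR 61 = 0b
byte 2: (4b XOR 50) XOR 72 = 1b XOR 72 = 69
byte 3: (b2 XOR 1e) XOR 67 = ac XOR 67 = cb
byte 4: (c3 XOR 11) XOR 65 = d2 XOR 65 = b7
byte 5: (89 XOR bb) XOR 74 = 32 XOR 74 = 46
byte 6: (b3 XOR 65) XOR 20 = d6 XOR 20 = f6

2a0b69cbb746f6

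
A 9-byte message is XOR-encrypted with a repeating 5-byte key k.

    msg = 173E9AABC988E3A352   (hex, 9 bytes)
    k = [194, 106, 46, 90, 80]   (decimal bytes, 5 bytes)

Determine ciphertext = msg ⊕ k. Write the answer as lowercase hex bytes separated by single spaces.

The 5-byte key repeats, so the effective keystream is c2 6a 2e 5a 50 c2 6a 2e 5a.
byte 0: 17 xor c2 = d5
byte 1: 3e xor 6a = 54
byte 2: 9a xor 2e = b4
byte 3: ab xor 5a = f1
byte 4: c9 xor 50 = 99
byte 5: 88 xor c2 = 4a
byte 6: e3 xor 6a = 89
byte 7: a3 xor 2e = 8d
byte 8: 52 xor 5a = 08

d5 54 b4 f1 99 4a 89 8d 08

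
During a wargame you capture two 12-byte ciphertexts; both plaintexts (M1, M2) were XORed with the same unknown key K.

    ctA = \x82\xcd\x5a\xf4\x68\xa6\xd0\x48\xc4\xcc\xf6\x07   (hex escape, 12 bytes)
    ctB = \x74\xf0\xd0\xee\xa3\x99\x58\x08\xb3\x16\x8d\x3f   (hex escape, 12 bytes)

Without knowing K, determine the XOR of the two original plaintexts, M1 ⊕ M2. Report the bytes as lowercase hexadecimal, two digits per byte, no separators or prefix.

ctA ⊕ ctB = (M1 ⊕ K) ⊕ (M2 ⊕ K) = M1 ⊕ M2 — the shared key cancels under XOR.
byte 0: 82 XOR 74 = f6
byte 1: cd XOR f0 = 3d
byte 2: 5a XOR d0 = 8a
byte 3: f4 XOR ee = 1a
byte 4: 68 XOR a3 = cb
byte 5: a6 XOR 99 = 3f
byte 6: d0 XOR 58 = 88
byte 7: 48 XOR 08 = 40
byte 8: c4 XOR b3 = 77
byte 9: cc XOR 16 = da
byte 10: f6 XOR 8d = 7b
byte 11: 07 XOR 3f = 38

f63d8a1acb3f884077da7b38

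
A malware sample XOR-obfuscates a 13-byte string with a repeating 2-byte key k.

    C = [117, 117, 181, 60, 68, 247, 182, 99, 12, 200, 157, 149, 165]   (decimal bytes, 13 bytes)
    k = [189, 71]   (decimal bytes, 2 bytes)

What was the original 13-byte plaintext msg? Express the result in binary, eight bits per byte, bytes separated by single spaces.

11001000 00110010 00001000 01111011 11111001 10110000 00001011 00100100 10110001 10001111 00100000 11010010 00011000

The 2-byte key repeats, so the effective keystream is bd 47 bd 47 bd 47 bd 47 bd 47 bd 47 bd.
byte 0: 75 ⊕ bd = c8
byte 1: 75 ⊕ 47 = 32
byte 2: b5 ⊕ bd = 08
byte 3: 3c ⊕ 47 = 7b
byte 4: 44 ⊕ bd = f9
byte 5: f7 ⊕ 47 = b0
byte 6: b6 ⊕ bd = 0b
byte 7: 63 ⊕ 47 = 24
byte 8: 0c ⊕ bd = b1
byte 9: c8 ⊕ 47 = 8f
byte 10: 9d ⊕ bd = 20
byte 11: 95 ⊕ 47 = d2
byte 12: a5 ⊕ bd = 18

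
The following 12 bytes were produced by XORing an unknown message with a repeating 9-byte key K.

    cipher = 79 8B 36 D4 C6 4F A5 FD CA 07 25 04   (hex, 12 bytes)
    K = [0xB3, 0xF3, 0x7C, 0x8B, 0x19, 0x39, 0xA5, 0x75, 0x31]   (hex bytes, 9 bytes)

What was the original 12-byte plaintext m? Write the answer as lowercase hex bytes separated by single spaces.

The 9-byte key repeats, so the effective keystream is b3 f3 7c 8b 19 39 a5 75 31 b3 f3 7c.
byte 0: 121 XOR 179 = 202
byte 1: 139 XOR 243 = 120
byte 2:  54 XOR 124 =  74
byte 3: 212 XOR 139 =  95
byte 4: 198 XOR  25 = 223
byte 5:  79 XOR  57 = 118
byte 6: 165 XOR 165 =   0
byte 7: 253 XOR 117 = 136
byte 8: 202 XOR  49 = 251
byte 9:   7 XOR 179 = 180
byte 10:  37 XOR 243 = 214
byte 11:   4 XOR 124 = 120

ca 78 4a 5f df 76 00 88 fb b4 d6 78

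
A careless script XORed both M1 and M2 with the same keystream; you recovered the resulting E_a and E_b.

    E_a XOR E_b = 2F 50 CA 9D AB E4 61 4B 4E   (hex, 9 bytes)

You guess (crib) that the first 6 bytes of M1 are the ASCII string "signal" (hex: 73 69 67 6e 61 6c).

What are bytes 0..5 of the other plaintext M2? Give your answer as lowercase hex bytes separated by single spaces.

5c 39 ad f3 ca 88

Since E_a ⊕ E_b = M1 ⊕ M2, XORing with the guessed M1 bytes yields the corresponding M2 bytes: M2 = (E_a ⊕ E_b) ⊕ M1.
2f ⊕ 73 = 5c
50 ⊕ 69 = 39
ca ⊕ 67 = ad
9d ⊕ 6e = f3
ab ⊕ 61 = ca
e4 ⊕ 6c = 88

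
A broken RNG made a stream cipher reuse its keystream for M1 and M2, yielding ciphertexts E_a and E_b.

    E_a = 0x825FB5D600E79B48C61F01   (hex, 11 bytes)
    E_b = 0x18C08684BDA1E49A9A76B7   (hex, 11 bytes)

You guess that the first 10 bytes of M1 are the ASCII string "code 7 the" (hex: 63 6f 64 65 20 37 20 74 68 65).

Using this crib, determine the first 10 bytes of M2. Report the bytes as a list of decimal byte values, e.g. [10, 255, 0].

[249, 240, 87, 55, 157, 113, 95, 166, 52, 12]

First, E_a ⊕ E_b = (M1 ⊕ K) ⊕ (M2 ⊕ K) = M1 ⊕ M2, so the key drops out. Then M2 = (M1 ⊕ M2) ⊕ M1 over the first 10 bytes.
byte 0: (82 xor 18) xor 63 = 9a xor 63 = f9
byte 1: (5f xor c0) xor 6f = 9f xor 6f = f0
byte 2: (b5 xor 86) xor 64 = 33 xor 64 = 57
byte 3: (d6 xor 84) xor 65 = 52 xor 65 = 37
byte 4: (00 xor bd) xor 20 = bd xor 20 = 9d
byte 5: (e7 xor a1) xor 37 = 46 xor 37 = 71
byte 6: (9b xor e4) xor 20 = 7f xor 20 = 5f
byte 7: (48 xor 9a) xor 74 = d2 xor 74 = a6
byte 8: (c6 xor 9a) xor 68 = 5c xor 68 = 34
byte 9: (1f xor 76) xor 65 = 69 xor 65 = 0c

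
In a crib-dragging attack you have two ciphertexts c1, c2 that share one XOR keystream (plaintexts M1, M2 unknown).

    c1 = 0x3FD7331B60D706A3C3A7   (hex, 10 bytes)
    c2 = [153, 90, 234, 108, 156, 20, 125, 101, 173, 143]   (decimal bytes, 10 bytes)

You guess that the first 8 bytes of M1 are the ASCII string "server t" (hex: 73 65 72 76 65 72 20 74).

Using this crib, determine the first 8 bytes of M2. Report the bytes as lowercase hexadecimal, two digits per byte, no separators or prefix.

First, c1 ⊕ c2 = (M1 ⊕ K) ⊕ (M2 ⊕ K) = M1 ⊕ M2, so the key drops out. Then M2 = (M1 ⊕ M2) ⊕ M1 over the first 8 bytes.
byte 0: (3f ⊕ 99) ⊕ 73 = a6 ⊕ 73 = d5
byte 1: (d7 ⊕ 5a) ⊕ 65 = 8d ⊕ 65 = e8
byte 2: (33 ⊕ ea) ⊕ 72 = d9 ⊕ 72 = ab
byte 3: (1b ⊕ 6c) ⊕ 76 = 77 ⊕ 76 = 01
byte 4: (60 ⊕ 9c) ⊕ 65 = fc ⊕ 65 = 99
byte 5: (d7 ⊕ 14) ⊕ 72 = c3 ⊕ 72 = b1
byte 6: (06 ⊕ 7d) ⊕ 20 = 7b ⊕ 20 = 5b
byte 7: (a3 ⊕ 65) ⊕ 74 = c6 ⊕ 74 = b2

d5e8ab0199b15bb2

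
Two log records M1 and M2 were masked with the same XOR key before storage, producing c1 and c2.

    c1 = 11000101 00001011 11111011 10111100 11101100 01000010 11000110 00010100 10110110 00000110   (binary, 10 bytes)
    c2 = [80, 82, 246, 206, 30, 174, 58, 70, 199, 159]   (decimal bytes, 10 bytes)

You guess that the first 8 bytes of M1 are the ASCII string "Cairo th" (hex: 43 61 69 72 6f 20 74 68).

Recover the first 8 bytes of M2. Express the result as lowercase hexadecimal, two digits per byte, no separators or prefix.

d63864009dcc883a

First, c1 ⊕ c2 = (M1 ⊕ K) ⊕ (M2 ⊕ K) = M1 ⊕ M2, so the key drops out. Then M2 = (M1 ⊕ M2) ⊕ M1 over the first 8 bytes.
byte 0: (c5 ^ 50) ^ 43 = 95 ^ 43 = d6
byte 1: (0b ^ 52) ^ 61 = 59 ^ 61 = 38
byte 2: (fb ^ f6) ^ 69 = 0d ^ 69 = 64
byte 3: (bc ^ ce) ^ 72 = 72 ^ 72 = 00
byte 4: (ec ^ 1e) ^ 6f = f2 ^ 6f = 9d
byte 5: (42 ^ ae) ^ 20 = ec ^ 20 = cc
byte 6: (c6 ^ 3a) ^ 74 = fc ^ 74 = 88
byte 7: (14 ^ 46) ^ 68 = 52 ^ 68 = 3a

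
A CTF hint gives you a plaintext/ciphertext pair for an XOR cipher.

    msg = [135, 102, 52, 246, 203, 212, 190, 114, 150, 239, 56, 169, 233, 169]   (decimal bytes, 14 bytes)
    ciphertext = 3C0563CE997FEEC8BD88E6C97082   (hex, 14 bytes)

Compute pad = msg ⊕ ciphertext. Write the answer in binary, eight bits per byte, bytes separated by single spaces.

Since ciphertext = msg ⊕ pad, XORing both sides with msg gives pad = msg ⊕ ciphertext.
byte 0: 135 ^  60 = 187
byte 1: 102 ^   5 =  99
byte 2:  52 ^  99 =  87
byte 3: 246 ^ 206 =  56
byte 4: 203 ^ 153 =  82
byte 5: 212 ^ 127 = 171
byte 6: 190 ^ 238 =  80
byte 7: 114 ^ 200 = 186
byte 8: 150 ^ 189 =  43
byte 9: 239 ^ 136 = 103
byte 10:  56 ^ 230 = 222
byte 11: 169 ^ 201 =  96
byte 12: 233 ^ 112 = 153
byte 13: 169 ^ 130 =  43

10111011 01100011 01010111 00111000 01010010 10101011 01010000 10111010 00101011 01100111 11011110 01100000 10011001 00101011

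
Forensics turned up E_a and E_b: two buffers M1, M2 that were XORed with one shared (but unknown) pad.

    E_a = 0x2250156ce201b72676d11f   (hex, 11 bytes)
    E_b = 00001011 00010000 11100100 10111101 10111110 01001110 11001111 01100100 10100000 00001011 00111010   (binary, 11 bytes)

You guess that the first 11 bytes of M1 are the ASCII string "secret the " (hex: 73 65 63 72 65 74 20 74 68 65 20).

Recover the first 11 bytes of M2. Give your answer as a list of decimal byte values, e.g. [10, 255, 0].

[90, 37, 146, 163, 57, 59, 88, 54, 190, 191, 5]

First, E_a ⊕ E_b = (M1 ⊕ K) ⊕ (M2 ⊕ K) = M1 ⊕ M2, so the key drops out. Then M2 = (M1 ⊕ M2) ⊕ M1 over the first 11 bytes.
byte 0: (22 ⊕ 0b) ⊕ 73 = 29 ⊕ 73 = 5a
byte 1: (50 ⊕ 10) ⊕ 65 = 40 ⊕ 65 = 25
byte 2: (15 ⊕ e4) ⊕ 63 = f1 ⊕ 63 = 92
byte 3: (6c ⊕ bd) ⊕ 72 = d1 ⊕ 72 = a3
byte 4: (e2 ⊕ be) ⊕ 65 = 5c ⊕ 65 = 39
byte 5: (01 ⊕ 4e) ⊕ 74 = 4f ⊕ 74 = 3b
byte 6: (b7 ⊕ cf) ⊕ 20 = 78 ⊕ 20 = 58
byte 7: (26 ⊕ 64) ⊕ 74 = 42 ⊕ 74 = 36
byte 8: (76 ⊕ a0) ⊕ 68 = d6 ⊕ 68 = be
byte 9: (d1 ⊕ 0b) ⊕ 65 = da ⊕ 65 = bf
byte 10: (1f ⊕ 3a) ⊕ 20 = 25 ⊕ 20 = 05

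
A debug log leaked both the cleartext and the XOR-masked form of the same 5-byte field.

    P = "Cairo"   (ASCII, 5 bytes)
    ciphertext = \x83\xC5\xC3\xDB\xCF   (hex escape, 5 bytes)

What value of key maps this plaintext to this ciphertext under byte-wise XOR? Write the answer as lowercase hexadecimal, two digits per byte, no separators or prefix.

Since ciphertext = P ⊕ key, XORing both sides with P gives key = P ⊕ ciphertext.
43 xor 83 = c0
61 xor c5 = a4
69 xor c3 = aa
72 xor db = a9
6f xor cf = a0

c0a4aaa9a0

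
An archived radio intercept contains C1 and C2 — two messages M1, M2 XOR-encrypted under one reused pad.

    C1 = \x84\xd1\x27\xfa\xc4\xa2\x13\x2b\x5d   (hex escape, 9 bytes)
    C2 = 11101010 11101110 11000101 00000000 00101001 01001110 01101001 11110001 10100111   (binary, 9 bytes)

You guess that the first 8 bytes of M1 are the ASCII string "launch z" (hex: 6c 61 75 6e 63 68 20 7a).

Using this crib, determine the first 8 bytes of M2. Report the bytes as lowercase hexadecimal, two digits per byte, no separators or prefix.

First, C1 ⊕ C2 = (M1 ⊕ K) ⊕ (M2 ⊕ K) = M1 ⊕ M2, so the key drops out. Then M2 = (M1 ⊕ M2) ⊕ M1 over the first 8 bytes.
byte 0: (84 XOR ea) XOR 6c = 6e XOR 6c = 02
byte 1: (d1 XOR ee) XOR 61 = 3f XOR 61 = 5e
byte 2: (27 XOR c5) XOR 75 = e2 XOR 75 = 97
byte 3: (fa XOR 00) XOR 6e = fa XOR 6e = 94
byte 4: (c4 XOR 29) XOR 63 = ed XOR 63 = 8e
byte 5: (a2 XOR 4e) XOR 68 = ec XOR 68 = 84
byte 6: (13 XOR 69) XOR 20 = 7a XOR 20 = 5a
byte 7: (2b XOR f1) XOR 7a = da XOR 7a = a0

025e97948e845aa0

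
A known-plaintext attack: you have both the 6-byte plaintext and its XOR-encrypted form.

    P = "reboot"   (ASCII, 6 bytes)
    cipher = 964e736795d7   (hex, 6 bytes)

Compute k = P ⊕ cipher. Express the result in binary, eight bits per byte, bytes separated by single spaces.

Since cipher = P ⊕ k, XORing both sides with P gives k = P ⊕ cipher.
byte 0: 01110010 XOR 10010110 = 11100100
byte 1: 01100101 XOR 01001110 = 00101011
byte 2: 01100010 XOR 01110011 = 00010001
byte 3: 01101111 XOR 01100111 = 00001000
byte 4: 01101111 XOR 10010101 = 11111010
byte 5: 01110100 XOR 11010111 = 10100011

11100100 00101011 00010001 00001000 11111010 10100011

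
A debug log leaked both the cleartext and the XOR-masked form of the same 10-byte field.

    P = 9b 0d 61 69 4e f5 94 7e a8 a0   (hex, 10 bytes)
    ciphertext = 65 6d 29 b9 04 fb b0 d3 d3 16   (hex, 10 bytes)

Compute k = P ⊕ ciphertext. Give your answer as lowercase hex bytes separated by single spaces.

Since ciphertext = P ⊕ k, XORing both sides with P gives k = P ⊕ ciphertext.
9b XOR 65 = fe
0d XOR 6d = 60
61 XOR 29 = 48
69 XOR b9 = d0
4e XOR 04 = 4a
f5 XOR fb = 0e
94 XOR b0 = 24
7e XOR d3 = ad
a8 XOR d3 = 7b
a0 XOR 16 = b6

fe 60 48 d0 4a 0e 24 ad 7b b6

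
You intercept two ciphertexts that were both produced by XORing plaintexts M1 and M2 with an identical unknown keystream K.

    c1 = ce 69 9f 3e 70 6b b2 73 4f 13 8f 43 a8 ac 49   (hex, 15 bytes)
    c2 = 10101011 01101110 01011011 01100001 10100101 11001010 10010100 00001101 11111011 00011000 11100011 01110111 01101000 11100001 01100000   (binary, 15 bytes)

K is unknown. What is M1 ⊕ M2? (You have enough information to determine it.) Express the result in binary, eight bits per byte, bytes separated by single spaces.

01100101 00000111 11000100 01011111 11010101 10100001 00100110 01111110 10110100 00001011 01101100 00110100 11000000 01001101 00101001

c1 ⊕ c2 = (M1 ⊕ K) ⊕ (M2 ⊕ K) = M1 ⊕ M2 — the shared key cancels under XOR.
11001110 ⊕ 10101011 = 01100101
01101001 ⊕ 01101110 = 00000111
10011111 ⊕ 01011011 = 11000100
00111110 ⊕ 01100001 = 01011111
01110000 ⊕ 10100101 = 11010101
01101011 ⊕ 11001010 = 10100001
10110010 ⊕ 10010100 = 00100110
01110011 ⊕ 00001101 = 01111110
01001111 ⊕ 11111011 = 10110100
00010011 ⊕ 00011000 = 00001011
10001111 ⊕ 11100011 = 01101100
01000011 ⊕ 01110111 = 00110100
10101000 ⊕ 01101000 = 11000000
10101100 ⊕ 11100001 = 01001101
01001001 ⊕ 01100000 = 00101001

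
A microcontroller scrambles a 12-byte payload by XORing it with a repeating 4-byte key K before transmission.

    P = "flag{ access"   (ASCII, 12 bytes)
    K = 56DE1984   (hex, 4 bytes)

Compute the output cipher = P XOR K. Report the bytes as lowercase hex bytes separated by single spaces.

30 b2 78 e3 2d fe 78 e7 35 bb 6a f7

The 4-byte key repeats, so the effective keystream is 56 de 19 84 56 de 19 84 56 de 19 84.
byte 0: 102 ^  86 =  48
byte 1: 108 ^ 222 = 178
byte 2:  97 ^  25 = 120
byte 3: 103 ^ 132 = 227
byte 4: 123 ^  86 =  45
byte 5:  32 ^ 222 = 254
byte 6:  97 ^  25 = 120
byte 7:  99 ^ 132 = 231
byte 8:  99 ^  86 =  53
byte 9: 101 ^ 222 = 187
byte 10: 115 ^  25 = 106
byte 11: 115 ^ 132 = 247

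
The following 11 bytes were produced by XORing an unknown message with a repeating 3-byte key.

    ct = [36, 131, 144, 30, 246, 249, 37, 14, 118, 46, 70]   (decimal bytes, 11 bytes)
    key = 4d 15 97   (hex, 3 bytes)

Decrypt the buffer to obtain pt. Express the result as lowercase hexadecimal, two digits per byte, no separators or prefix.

The 3-byte key repeats, so the effective keystream is 4d 15 97 4d 15 97 4d 15 97 4d 15.
byte 0: 00100100 ^ 01001101 = 01101001
byte 1: 10000011 ^ 00010101 = 10010110
byte 2: 10010000 ^ 10010111 = 00000111
byte 3: 00011110 ^ 01001101 = 01010011
byte 4: 11110110 ^ 00010101 = 11100011
byte 5: 11111001 ^ 10010111 = 01101110
byte 6: 00100101 ^ 01001101 = 01101000
byte 7: 00001110 ^ 00010101 = 00011011
byte 8: 01110110 ^ 10010111 = 11100001
byte 9: 00101110 ^ 01001101 = 01100011
byte 10: 01000110 ^ 00010101 = 01010011

69960753e36e681be16353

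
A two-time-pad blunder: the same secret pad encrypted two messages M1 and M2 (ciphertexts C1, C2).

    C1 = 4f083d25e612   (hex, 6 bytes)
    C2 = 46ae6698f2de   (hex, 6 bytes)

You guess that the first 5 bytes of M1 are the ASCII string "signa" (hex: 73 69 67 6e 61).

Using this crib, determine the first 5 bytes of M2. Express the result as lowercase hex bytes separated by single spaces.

7a cf 3c d3 75

First, C1 ⊕ C2 = (M1 ⊕ K) ⊕ (M2 ⊕ K) = M1 ⊕ M2, so the key drops out. Then M2 = (M1 ⊕ M2) ⊕ M1 over the first 5 bytes.
byte 0: (4f xor 46) xor 73 = 09 xor 73 = 7a
byte 1: (08 xor ae) xor 69 = a6 xor 69 = cf
byte 2: (3d xor 66) xor 67 = 5b xor 67 = 3c
byte 3: (25 xor 98) xor 6e = bd xor 6e = d3
byte 4: (e6 xor f2) xor 61 = 14 xor 61 = 75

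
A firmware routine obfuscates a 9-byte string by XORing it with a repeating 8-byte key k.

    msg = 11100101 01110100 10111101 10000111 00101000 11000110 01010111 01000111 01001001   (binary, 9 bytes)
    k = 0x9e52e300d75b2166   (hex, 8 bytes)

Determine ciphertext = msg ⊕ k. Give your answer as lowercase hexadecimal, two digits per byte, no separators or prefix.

7b265e87ff9d7621d7

The 8-byte key repeats, so the effective keystream is 9e 52 e3 00 d7 5b 21 66 9e.
byte 0: e5 ^ 9e = 7b
byte 1: 74 ^ 52 = 26
byte 2: bd ^ e3 = 5e
byte 3: 87 ^ 00 = 87
byte 4: 28 ^ d7 = ff
byte 5: c6 ^ 5b = 9d
byte 6: 57 ^ 21 = 76
byte 7: 47 ^ 66 = 21
byte 8: 49 ^ 9e = d7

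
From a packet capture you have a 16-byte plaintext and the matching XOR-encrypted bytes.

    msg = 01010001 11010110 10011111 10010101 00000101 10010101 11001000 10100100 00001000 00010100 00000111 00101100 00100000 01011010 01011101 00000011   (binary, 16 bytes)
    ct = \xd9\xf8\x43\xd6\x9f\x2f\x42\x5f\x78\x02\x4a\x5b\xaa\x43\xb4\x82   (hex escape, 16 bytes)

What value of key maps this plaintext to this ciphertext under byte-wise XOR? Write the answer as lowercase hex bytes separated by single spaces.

Since ct = msg ⊕ key, XORing both sides with msg gives key = msg ⊕ ct.
51 ^ d9 = 88
d6 ^ f8 = 2e
9f ^ 43 = dc
95 ^ d6 = 43
05 ^ 9f = 9a
95 ^ 2f = ba
c8 ^ 42 = 8a
a4 ^ 5f = fb
08 ^ 78 = 70
14 ^ 02 = 16
07 ^ 4a = 4d
2c ^ 5b = 77
20 ^ aa = 8a
5a ^ 43 = 19
5d ^ b4 = e9
03 ^ 82 = 81

88 2e dc 43 9a ba 8a fb 70 16 4d 77 8a 19 e9 81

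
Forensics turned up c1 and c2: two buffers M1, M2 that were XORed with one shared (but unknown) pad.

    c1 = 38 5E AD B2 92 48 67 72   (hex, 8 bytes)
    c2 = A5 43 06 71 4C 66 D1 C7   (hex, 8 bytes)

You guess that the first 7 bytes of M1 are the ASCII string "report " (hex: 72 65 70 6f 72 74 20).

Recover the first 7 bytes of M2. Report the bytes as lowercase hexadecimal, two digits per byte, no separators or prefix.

First, c1 ⊕ c2 = (M1 ⊕ K) ⊕ (M2 ⊕ K) = M1 ⊕ M2, so the key drops out. Then M2 = (M1 ⊕ M2) ⊕ M1 over the first 7 bytes.
byte 0: (38 XOR a5) XOR 72 = 9d XOR 72 = ef
byte 1: (5e XOR 43) XOR 65 = 1d XOR 65 = 78
byte 2: (ad XOR 06) XOR 70 = ab XOR 70 = db
byte 3: (b2 XOR 71) XOR 6f = c3 XOR 6f = ac
byte 4: (92 XOR 4c) XOR 72 = de XOR 72 = ac
byte 5: (48 XOR 66) XOR 74 = 2e XOR 74 = 5a
byte 6: (67 XOR d1) XOR 20 = b6 XOR 20 = 96

ef78dbacac5a96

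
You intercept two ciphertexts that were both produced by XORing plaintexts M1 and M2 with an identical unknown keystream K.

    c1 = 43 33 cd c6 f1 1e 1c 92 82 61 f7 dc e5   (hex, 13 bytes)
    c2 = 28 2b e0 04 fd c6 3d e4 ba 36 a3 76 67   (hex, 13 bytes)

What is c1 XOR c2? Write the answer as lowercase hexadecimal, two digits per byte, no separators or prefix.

6b182dc20cd82176385754aa82

c1 ⊕ c2 = (M1 ⊕ K) ⊕ (M2 ⊕ K) = M1 ⊕ M2 — the shared key cancels under XOR.
byte 0: 43 xor 28 = 6b
byte 1: 33 xor 2b = 18
byte 2: cd xor e0 = 2d
byte 3: c6 xor 04 = c2
byte 4: f1 xor fd = 0c
byte 5: 1e xor c6 = d8
byte 6: 1c xor 3d = 21
byte 7: 92 xor e4 = 76
byte 8: 82 xor ba = 38
byte 9: 61 xor 36 = 57
byte 10: f7 xor a3 = 54
byte 11: dc xor 76 = aa
byte 12: e5 xor 67 = 82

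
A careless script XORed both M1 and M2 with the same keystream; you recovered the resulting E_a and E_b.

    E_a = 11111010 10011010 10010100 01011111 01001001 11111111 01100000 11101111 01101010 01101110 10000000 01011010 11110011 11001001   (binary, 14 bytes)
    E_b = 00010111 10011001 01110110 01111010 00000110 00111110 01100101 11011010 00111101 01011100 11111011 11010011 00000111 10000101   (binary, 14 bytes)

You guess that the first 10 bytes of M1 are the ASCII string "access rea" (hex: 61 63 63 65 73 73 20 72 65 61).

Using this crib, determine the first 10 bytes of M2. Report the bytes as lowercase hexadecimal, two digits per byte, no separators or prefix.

8c6081403cb225473253

First, E_a ⊕ E_b = (M1 ⊕ K) ⊕ (M2 ⊕ K) = M1 ⊕ M2, so the key drops out. Then M2 = (M1 ⊕ M2) ⊕ M1 over the first 10 bytes.
byte 0: (fa ^ 17) ^ 61 = ed ^ 61 = 8c
byte 1: (9a ^ 99) ^ 63 = 03 ^ 63 = 60
byte 2: (94 ^ 76) ^ 63 = e2 ^ 63 = 81
byte 3: (5f ^ 7a) ^ 65 = 25 ^ 65 = 40
byte 4: (49 ^ 06) ^ 73 = 4f ^ 73 = 3c
byte 5: (ff ^ 3e) ^ 73 = c1 ^ 73 = b2
byte 6: (60 ^ 65) ^ 20 = 05 ^ 20 = 25
byte 7: (ef ^ da) ^ 72 = 35 ^ 72 = 47
byte 8: (6a ^ 3d) ^ 65 = 57 ^ 65 = 32
byte 9: (6e ^ 5c) ^ 61 = 32 ^ 61 = 53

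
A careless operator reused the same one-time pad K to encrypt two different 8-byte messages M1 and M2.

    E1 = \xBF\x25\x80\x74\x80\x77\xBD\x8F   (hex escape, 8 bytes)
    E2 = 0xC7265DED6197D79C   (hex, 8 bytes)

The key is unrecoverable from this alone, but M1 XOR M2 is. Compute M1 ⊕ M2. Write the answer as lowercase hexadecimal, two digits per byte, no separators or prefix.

7803dd99e1e06a13

E1 ⊕ E2 = (M1 ⊕ K) ⊕ (M2 ⊕ K) = M1 ⊕ M2 — the shared key cancels under XOR.
byte 0: bf xor c7 = 78
byte 1: 25 xor 26 = 03
byte 2: 80 xor 5d = dd
byte 3: 74 xor ed = 99
byte 4: 80 xor 61 = e1
byte 5: 77 xor 97 = e0
byte 6: bd xor d7 = 6a
byte 7: 8f xor 9c = 13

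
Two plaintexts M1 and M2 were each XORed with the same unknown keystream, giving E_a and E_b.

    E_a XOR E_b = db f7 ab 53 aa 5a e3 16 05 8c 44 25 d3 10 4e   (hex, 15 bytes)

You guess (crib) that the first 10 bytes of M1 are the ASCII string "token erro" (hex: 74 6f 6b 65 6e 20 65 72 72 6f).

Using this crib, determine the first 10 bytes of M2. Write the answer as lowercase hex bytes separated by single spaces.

af 98 c0 36 c4 7a 86 64 77 e3

Since E_a ⊕ E_b = M1 ⊕ M2, XORing with the guessed M1 bytes yields the corresponding M2 bytes: M2 = (E_a ⊕ E_b) ⊕ M1.
byte 0: 11011011 ⊕ 01110100 = 10101111
byte 1: 11110111 ⊕ 01101111 = 10011000
byte 2: 10101011 ⊕ 01101011 = 11000000
byte 3: 01010011 ⊕ 01100101 = 00110110
byte 4: 10101010 ⊕ 01101110 = 11000100
byte 5: 01011010 ⊕ 00100000 = 01111010
byte 6: 11100011 ⊕ 01100101 = 10000110
byte 7: 00010110 ⊕ 01110010 = 01100100
byte 8: 00000101 ⊕ 01110010 = 01110111
byte 9: 10001100 ⊕ 01101111 = 11100011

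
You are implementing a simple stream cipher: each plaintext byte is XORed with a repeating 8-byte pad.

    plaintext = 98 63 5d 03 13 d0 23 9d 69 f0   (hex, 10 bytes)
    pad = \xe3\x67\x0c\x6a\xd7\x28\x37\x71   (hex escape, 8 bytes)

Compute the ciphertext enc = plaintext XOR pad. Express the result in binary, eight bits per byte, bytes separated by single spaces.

01111011 00000100 01010001 01101001 11000100 11111000 00010100 11101100 10001010 10010111

The 8-byte key repeats, so the effective keystream is e3 67 0c 6a d7 28 37 71 e3 67.
byte 0: 98 XOR e3 = 7b
byte 1: 63 XOR 67 = 04
byte 2: 5d XOR 0c = 51
byte 3: 03 XOR 6a = 69
byte 4: 13 XOR d7 = c4
byte 5: d0 XOR 28 = f8
byte 6: 23 XOR 37 = 14
byte 7: 9d XOR 71 = ec
byte 8: 69 XOR e3 = 8a
byte 9: f0 XOR 67 = 97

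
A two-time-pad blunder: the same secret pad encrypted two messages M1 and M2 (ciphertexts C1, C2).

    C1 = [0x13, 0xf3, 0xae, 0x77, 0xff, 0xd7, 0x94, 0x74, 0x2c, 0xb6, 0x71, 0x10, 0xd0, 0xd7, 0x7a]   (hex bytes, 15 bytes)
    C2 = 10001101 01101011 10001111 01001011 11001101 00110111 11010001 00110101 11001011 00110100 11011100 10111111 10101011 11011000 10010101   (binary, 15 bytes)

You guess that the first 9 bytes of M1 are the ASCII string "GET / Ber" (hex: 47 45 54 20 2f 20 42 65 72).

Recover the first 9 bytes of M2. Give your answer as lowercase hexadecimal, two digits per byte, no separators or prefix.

First, C1 ⊕ C2 = (M1 ⊕ K) ⊕ (M2 ⊕ K) = M1 ⊕ M2, so the key drops out. Then M2 = (M1 ⊕ M2) ⊕ M1 over the first 9 bytes.
byte 0: (13 xor 8d) xor 47 = 9e xor 47 = d9
byte 1: (f3 xor 6b) xor 45 = 98 xor 45 = dd
byte 2: (ae xor 8f) xor 54 = 21 xor 54 = 75
byte 3: (77 xor 4b) xor 20 = 3c xor 20 = 1c
byte 4: (ff xor cd) xor 2f = 32 xor 2f = 1d
byte 5: (d7 xor 37) xor 20 = e0 xor 20 = c0
byte 6: (94 xor d1) xor 42 = 45 xor 42 = 07
byte 7: (74 xor 35) xor 65 = 41 xor 65 = 24
byte 8: (2c xor cb) xor 72 = e7 xor 72 = 95

d9dd751c1dc0072495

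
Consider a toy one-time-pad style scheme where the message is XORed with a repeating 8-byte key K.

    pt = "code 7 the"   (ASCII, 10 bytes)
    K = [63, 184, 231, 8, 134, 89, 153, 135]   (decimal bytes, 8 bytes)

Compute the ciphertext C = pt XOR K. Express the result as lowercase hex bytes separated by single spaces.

The 8-byte key repeats, so the effective keystream is 3f b8 e7 08 86 59 99 87 3f b8.
byte 0: 63 ⊕ 3f = 5c
byte 1: 6f ⊕ b8 = d7
byte 2: 64 ⊕ e7 = 83
byte 3: 65 ⊕ 08 = 6d
byte 4: 20 ⊕ 86 = a6
byte 5: 37 ⊕ 59 = 6e
byte 6: 20 ⊕ 99 = b9
byte 7: 74 ⊕ 87 = f3
byte 8: 68 ⊕ 3f = 57
byte 9: 65 ⊕ b8 = dd

5c d7 83 6d a6 6e b9 f3 57 dd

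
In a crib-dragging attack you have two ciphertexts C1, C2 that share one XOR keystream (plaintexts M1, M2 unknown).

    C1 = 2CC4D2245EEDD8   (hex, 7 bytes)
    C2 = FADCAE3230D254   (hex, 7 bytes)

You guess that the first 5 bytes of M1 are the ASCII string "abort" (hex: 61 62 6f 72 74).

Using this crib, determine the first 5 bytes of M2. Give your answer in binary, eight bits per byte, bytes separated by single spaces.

First, C1 ⊕ C2 = (M1 ⊕ K) ⊕ (M2 ⊕ K) = M1 ⊕ M2, so the key drops out. Then M2 = (M1 ⊕ M2) ⊕ M1 over the first 5 bytes.
byte 0: (2c ⊕ fa) ⊕ 61 = d6 ⊕ 61 = b7
byte 1: (c4 ⊕ dc) ⊕ 62 = 18 ⊕ 62 = 7a
byte 2: (d2 ⊕ ae) ⊕ 6f = 7c ⊕ 6f = 13
byte 3: (24 ⊕ 32) ⊕ 72 = 16 ⊕ 72 = 64
byte 4: (5e ⊕ 30) ⊕ 74 = 6e ⊕ 74 = 1a

10110111 01111010 00010011 01100100 00011010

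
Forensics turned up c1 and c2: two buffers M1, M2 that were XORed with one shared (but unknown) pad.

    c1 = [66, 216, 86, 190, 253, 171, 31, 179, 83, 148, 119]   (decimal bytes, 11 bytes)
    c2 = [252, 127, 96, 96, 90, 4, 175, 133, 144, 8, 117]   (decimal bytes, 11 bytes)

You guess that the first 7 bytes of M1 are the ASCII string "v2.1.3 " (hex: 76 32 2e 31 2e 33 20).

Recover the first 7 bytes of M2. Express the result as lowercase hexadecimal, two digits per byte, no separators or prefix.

c89518ef899c90

First, c1 ⊕ c2 = (M1 ⊕ K) ⊕ (M2 ⊕ K) = M1 ⊕ M2, so the key drops out. Then M2 = (M1 ⊕ M2) ⊕ M1 over the first 7 bytes.
byte 0: (42 XOR fc) XOR 76 = be XOR 76 = c8
byte 1: (d8 XOR 7f) XOR 32 = a7 XOR 32 = 95
byte 2: (56 XOR 60) XOR 2e = 36 XOR 2e = 18
byte 3: (be XOR 60) XOR 31 = de XOR 31 = ef
byte 4: (fd XOR 5a) XOR 2e = a7 XOR 2e = 89
byte 5: (ab XOR 04) XOR 33 = af XOR 33 = 9c
byte 6: (1f XOR af) XOR 20 = b0 XOR 20 = 90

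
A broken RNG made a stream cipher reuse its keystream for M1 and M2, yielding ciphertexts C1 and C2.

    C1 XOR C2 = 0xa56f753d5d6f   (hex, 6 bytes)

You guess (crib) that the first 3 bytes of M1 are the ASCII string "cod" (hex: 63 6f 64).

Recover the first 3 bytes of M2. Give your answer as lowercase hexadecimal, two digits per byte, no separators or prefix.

c60011

Since C1 ⊕ C2 = M1 ⊕ M2, XORing with the guessed M1 bytes yields the corresponding M2 bytes: M2 = (C1 ⊕ C2) ⊕ M1.
a5 xor 63 = c6
6f xor 6f = 00
75 xor 64 = 11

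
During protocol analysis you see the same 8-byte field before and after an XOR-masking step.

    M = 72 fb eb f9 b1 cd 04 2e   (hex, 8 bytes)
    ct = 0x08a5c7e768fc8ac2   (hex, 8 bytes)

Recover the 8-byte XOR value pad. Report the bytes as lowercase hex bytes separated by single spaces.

Since ct = M ⊕ pad, XORing both sides with M gives pad = M ⊕ ct.
72 XOR 08 = 7a
fb XOR a5 = 5e
eb XOR c7 = 2c
f9 XOR e7 = 1e
b1 XOR 68 = d9
cd XOR fc = 31
04 XOR 8a = 8e
2e XOR c2 = ec

7a 5e 2c 1e d9 31 8e ec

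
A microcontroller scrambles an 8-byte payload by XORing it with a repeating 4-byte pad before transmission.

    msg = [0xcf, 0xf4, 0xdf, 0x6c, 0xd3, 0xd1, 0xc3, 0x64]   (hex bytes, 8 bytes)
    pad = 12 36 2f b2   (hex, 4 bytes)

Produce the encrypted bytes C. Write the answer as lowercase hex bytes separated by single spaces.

dd c2 f0 de c1 e7 ec d6

The 4-byte key repeats, so the effective keystream is 12 36 2f b2 12 36 2f b2.
byte 0: cf xor 12 = dd
byte 1: f4 xor 36 = c2
byte 2: df xor 2f = f0
byte 3: 6c xor b2 = de
byte 4: d3 xor 12 = c1
byte 5: d1 xor 36 = e7
byte 6: c3 xor 2f = ec
byte 7: 64 xor b2 = d6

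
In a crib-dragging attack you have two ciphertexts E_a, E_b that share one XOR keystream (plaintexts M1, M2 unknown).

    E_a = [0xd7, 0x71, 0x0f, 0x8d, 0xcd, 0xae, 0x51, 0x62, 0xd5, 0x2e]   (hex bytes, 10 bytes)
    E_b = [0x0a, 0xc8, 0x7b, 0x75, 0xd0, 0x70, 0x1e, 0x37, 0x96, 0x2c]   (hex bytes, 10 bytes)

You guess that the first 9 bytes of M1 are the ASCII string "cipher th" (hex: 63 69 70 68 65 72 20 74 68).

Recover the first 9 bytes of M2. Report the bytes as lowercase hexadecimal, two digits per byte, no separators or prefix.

First, E_a ⊕ E_b = (M1 ⊕ K) ⊕ (M2 ⊕ K) = M1 ⊕ M2, so the key drops out. Then M2 = (M1 ⊕ M2) ⊕ M1 over the first 9 bytes.
byte 0: (d7 ^ 0a) ^ 63 = dd ^ 63 = be
byte 1: (71 ^ c8) ^ 69 = b9 ^ 69 = d0
byte 2: (0f ^ 7b) ^ 70 = 74 ^ 70 = 04
byte 3: (8d ^ 75) ^ 68 = f8 ^ 68 = 90
byte 4: (cd ^ d0) ^ 65 = 1d ^ 65 = 78
byte 5: (ae ^ 70) ^ 72 = de ^ 72 = ac
byte 6: (51 ^ 1e) ^ 20 = 4f ^ 20 = 6f
byte 7: (62 ^ 37) ^ 74 = 55 ^ 74 = 21
byte 8: (d5 ^ 96) ^ 68 = 43 ^ 68 = 2b

bed0049078ac6f212b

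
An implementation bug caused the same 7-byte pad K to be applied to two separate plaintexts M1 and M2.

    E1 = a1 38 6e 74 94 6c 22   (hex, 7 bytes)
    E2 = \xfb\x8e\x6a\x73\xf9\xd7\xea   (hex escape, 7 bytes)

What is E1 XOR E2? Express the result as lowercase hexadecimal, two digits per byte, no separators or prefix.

E1 ⊕ E2 = (M1 ⊕ K) ⊕ (M2 ⊕ K) = M1 ⊕ M2 — the shared key cancels under XOR.
byte 0: 161 xor 251 =  90
byte 1:  56 xor 142 = 182
byte 2: 110 xor 106 =   4
byte 3: 116 xor 115 =   7
byte 4: 148 xor 249 = 109
byte 5: 108 xor 215 = 187
byte 6:  34 xor 234 = 200

5ab604076dbbc8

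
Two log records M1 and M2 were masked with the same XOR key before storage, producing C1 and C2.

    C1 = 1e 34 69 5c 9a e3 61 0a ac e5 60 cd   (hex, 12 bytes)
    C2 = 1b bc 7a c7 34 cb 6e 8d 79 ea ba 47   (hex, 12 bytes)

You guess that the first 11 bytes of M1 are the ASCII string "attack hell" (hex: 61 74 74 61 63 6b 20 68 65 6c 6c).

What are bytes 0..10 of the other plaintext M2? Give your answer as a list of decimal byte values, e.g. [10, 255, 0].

First, C1 ⊕ C2 = (M1 ⊕ K) ⊕ (M2 ⊕ K) = M1 ⊕ M2, so the key drops out. Then M2 = (M1 ⊕ M2) ⊕ M1 over the first 11 bytes.
byte 0: (1e ^ 1b) ^ 61 = 05 ^ 61 = 64
byte 1: (34 ^ bc) ^ 74 = 88 ^ 74 = fc
byte 2: (69 ^ 7a) ^ 74 = 13 ^ 74 = 67
byte 3: (5c ^ c7) ^ 61 = 9b ^ 61 = fa
byte 4: (9a ^ 34) ^ 63 = ae ^ 63 = cd
byte 5: (e3 ^ cb) ^ 6b = 28 ^ 6b = 43
byte 6: (61 ^ 6e) ^ 20 = 0f ^ 20 = 2f
byte 7: (0a ^ 8d) ^ 68 = 87 ^ 68 = ef
byte 8: (ac ^ 79) ^ 65 = d5 ^ 65 = b0
byte 9: (e5 ^ ea) ^ 6c = 0f ^ 6c = 63
byte 10: (60 ^ ba) ^ 6c = da ^ 6c = b6

[100, 252, 103, 250, 205, 67, 47, 239, 176, 99, 182]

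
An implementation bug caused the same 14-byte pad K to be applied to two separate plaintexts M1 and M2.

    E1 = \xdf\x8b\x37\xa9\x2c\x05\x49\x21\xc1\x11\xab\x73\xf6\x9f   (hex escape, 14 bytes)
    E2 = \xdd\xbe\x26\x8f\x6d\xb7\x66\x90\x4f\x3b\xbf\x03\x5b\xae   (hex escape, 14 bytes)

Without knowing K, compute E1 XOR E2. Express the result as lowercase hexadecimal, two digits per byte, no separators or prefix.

0235112641b22fb18e2a1470ad31

E1 ⊕ E2 = (M1 ⊕ K) ⊕ (M2 ⊕ K) = M1 ⊕ M2 — the shared key cancels under XOR.
df XOR dd = 02
8b XOR be = 35
37 XOR 26 = 11
a9 XOR 8f = 26
2c XOR 6d = 41
05 XOR b7 = b2
49 XOR 66 = 2f
21 XOR 90 = b1
c1 XOR 4f = 8e
11 XOR 3b = 2a
ab XOR bf = 14
73 XOR 03 = 70
f6 XOR 5b = ad
9f XOR ae = 31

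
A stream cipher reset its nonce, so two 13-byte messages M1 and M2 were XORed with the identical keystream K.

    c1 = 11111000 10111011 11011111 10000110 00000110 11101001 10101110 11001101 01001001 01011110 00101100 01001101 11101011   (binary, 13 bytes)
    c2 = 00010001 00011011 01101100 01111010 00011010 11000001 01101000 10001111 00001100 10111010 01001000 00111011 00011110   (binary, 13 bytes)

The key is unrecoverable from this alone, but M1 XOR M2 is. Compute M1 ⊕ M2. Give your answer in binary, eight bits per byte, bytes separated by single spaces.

c1 ⊕ c2 = (M1 ⊕ K) ⊕ (M2 ⊕ K) = M1 ⊕ M2 — the shared key cancels under XOR.
byte 0: f8 xor 11 = e9
byte 1: bb xor 1b = a0
byte 2: df xor 6c = b3
byte 3: 86 xor 7a = fc
byte 4: 06 xor 1a = 1c
byte 5: e9 xor c1 = 28
byte 6: ae xor 68 = c6
byte 7: cd xor 8f = 42
byte 8: 49 xor 0c = 45
byte 9: 5e xor ba = e4
byte 10: 2c xor 48 = 64
byte 11: 4d xor 3b = 76
byte 12: eb xor 1e = f5

11101001 10100000 10110011 11111100 00011100 00101000 11000110 01000010 01000101 11100100 01100100 01110110 11110101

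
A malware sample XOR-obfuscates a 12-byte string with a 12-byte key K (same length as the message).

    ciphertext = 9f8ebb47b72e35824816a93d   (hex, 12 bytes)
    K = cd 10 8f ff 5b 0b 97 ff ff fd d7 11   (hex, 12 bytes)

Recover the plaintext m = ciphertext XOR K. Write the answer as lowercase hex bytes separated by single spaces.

52 9e 34 b8 ec 25 a2 7d b7 eb 7e 2c

9f ⊕ cd = 52
8e ⊕ 10 = 9e
bb ⊕ 8f = 34
47 ⊕ ff = b8
b7 ⊕ 5b = ec
2e ⊕ 0b = 25
35 ⊕ 97 = a2
82 ⊕ ff = 7d
48 ⊕ ff = b7
16 ⊕ fd = eb
a9 ⊕ d7 = 7e
3d ⊕ 11 = 2c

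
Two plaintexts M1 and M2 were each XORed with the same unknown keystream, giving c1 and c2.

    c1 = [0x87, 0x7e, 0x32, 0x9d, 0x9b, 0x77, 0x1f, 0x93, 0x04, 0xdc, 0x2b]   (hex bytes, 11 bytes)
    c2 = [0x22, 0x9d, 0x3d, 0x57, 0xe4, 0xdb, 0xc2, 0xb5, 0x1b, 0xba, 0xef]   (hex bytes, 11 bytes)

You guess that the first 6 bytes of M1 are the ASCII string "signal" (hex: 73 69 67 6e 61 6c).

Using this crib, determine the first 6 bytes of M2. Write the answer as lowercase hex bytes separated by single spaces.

First, c1 ⊕ c2 = (M1 ⊕ K) ⊕ (M2 ⊕ K) = M1 ⊕ M2, so the key drops out. Then M2 = (M1 ⊕ M2) ⊕ M1 over the first 6 bytes.
byte 0: (87 ^ 22) ^ 73 = a5 ^ 73 = d6
byte 1: (7e ^ 9d) ^ 69 = e3 ^ 69 = 8a
byte 2: (32 ^ 3d) ^ 67 = 0f ^ 67 = 68
byte 3: (9d ^ 57) ^ 6e = ca ^ 6e = a4
byte 4: (9b ^ e4) ^ 61 = 7f ^ 61 = 1e
byte 5: (77 ^ db) ^ 6c = ac ^ 6c = c0

d6 8a 68 a4 1e c0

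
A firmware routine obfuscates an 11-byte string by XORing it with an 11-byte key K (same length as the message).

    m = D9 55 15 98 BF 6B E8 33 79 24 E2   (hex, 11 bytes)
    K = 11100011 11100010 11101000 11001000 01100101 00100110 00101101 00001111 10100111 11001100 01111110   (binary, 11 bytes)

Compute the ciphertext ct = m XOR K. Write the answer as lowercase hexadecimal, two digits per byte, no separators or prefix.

3ab7fd50da4dc53cdee89c

byte 0: d9 ⊕ e3 = 3a
byte 1: 55 ⊕ e2 = b7
byte 2: 15 ⊕ e8 = fd
byte 3: 98 ⊕ c8 = 50
byte 4: bf ⊕ 65 = da
byte 5: 6b ⊕ 26 = 4d
byte 6: e8 ⊕ 2d = c5
byte 7: 33 ⊕ 0f = 3c
byte 8: 79 ⊕ a7 = de
byte 9: 24 ⊕ cc = e8
byte 10: e2 ⊕ 7e = 9c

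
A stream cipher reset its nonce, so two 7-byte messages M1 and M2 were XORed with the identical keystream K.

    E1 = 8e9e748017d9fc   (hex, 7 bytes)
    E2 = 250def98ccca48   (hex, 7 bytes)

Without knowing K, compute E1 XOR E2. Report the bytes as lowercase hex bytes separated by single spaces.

ab 93 9b 18 db 13 b4

E1 ⊕ E2 = (M1 ⊕ K) ⊕ (M2 ⊕ K) = M1 ⊕ M2 — the shared key cancels under XOR.
10001110 ⊕ 00100101 = 10101011
10011110 ⊕ 00001101 = 10010011
01110100 ⊕ 11101111 = 10011011
10000000 ⊕ 10011000 = 00011000
00010111 ⊕ 11001100 = 11011011
11011001 ⊕ 11001010 = 00010011
11111100 ⊕ 01001000 = 10110100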